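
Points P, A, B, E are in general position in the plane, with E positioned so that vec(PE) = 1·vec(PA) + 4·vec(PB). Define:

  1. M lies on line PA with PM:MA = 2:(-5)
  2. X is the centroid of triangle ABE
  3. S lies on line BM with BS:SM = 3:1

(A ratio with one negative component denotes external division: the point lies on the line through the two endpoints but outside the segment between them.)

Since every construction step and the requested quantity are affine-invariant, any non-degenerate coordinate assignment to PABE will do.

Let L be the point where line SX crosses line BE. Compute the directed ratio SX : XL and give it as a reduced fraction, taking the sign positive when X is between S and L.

Set P = (0, 0), A = (1, 0), B = (0, 1), E = (1, 4); any affine frame gives the same invariant.
1. M lies on line PA with PM:MA = 2:(-5) ⇒ M = (-2/3, 0)
2. X is the centroid of triangle ABE ⇒ X = (2/3, 5/3)
3. S lies on line BM with BS:SM = 3:1 ⇒ S = (-1/2, 1/4)
line SX meets BE at L = (-2/25, 19/25)
X = S + t·(L−S) with t = 25/9, so SX:XL = 25/9:-16/9

SX:XL = -25/16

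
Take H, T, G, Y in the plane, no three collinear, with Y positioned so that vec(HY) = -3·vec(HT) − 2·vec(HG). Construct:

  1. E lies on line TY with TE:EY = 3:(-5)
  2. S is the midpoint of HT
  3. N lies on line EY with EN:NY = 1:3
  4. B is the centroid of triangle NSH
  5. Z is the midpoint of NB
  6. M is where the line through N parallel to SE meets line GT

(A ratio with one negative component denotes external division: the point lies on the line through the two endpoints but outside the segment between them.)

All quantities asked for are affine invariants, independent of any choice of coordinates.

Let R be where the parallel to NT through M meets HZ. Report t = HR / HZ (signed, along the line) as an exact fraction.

t = 55/57

Set H = (0, 0), T = (1, 0), G = (0, 1), Y = (-3, -2); any affine frame gives the same invariant.
1. E lies on line TY with TE:EY = 3:(-5) ⇒ E = (7, 3)
2. S is the midpoint of HT ⇒ S = (1/2, 0)
3. N lies on line EY with EN:NY = 1:3 ⇒ N = (9/2, 7/4)
4. B is the centroid of triangle NSH ⇒ B = (5/3, 7/12)
5. Z is the midpoint of NB ⇒ Z = (37/12, 7/6)
6. M is where the line through N parallel to SE meets line GT ⇒ M = (69/76, 7/76)
through M parallel to NT: direction (-7/2, -7/4); meets HZ at R = (2035/684, 385/342)
R = H + t·(Z−H) with t = 55/57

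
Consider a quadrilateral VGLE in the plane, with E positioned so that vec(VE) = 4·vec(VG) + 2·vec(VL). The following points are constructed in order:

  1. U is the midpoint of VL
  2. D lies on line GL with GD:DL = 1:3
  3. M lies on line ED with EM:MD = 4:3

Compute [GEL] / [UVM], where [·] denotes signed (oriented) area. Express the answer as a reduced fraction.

[GEL]:[UVM] = 14/3

Assign V = (0, 0), G = (1, 0), L = (0, 1), E = (4, 2) — the answer is frame-independent, so this choice is without loss of generality.
1. U is the midpoint of VL ⇒ U = (0, 1/2)
2. D lies on line GL with GD:DL = 1:3 ⇒ D = (3/4, 1/4)
3. M lies on line ED with EM:MD = 4:3 ⇒ M = (15/7, 1)
2·[GEL] = 5, 2·[UVM] = 15/14
[GEL]:[UVM] = 5:15/14 = 14/3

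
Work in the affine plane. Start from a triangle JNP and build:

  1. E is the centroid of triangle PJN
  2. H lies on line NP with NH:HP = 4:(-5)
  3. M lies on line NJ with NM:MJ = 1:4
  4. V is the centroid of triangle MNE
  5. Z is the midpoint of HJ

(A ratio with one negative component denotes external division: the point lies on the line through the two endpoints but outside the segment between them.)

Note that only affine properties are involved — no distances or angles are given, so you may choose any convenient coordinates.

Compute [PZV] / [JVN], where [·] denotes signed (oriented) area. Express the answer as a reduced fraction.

[PZV]:[JVN] = 4/5

Set J = (0, 0), N = (1, 0), P = (0, 1); any affine frame gives the same invariant.
1. E is the centroid of triangle PJN ⇒ E = (1/3, 1/3)
2. H lies on line NP with NH:HP = 4:(-5) ⇒ H = (5, -4)
3. M lies on line NJ with NM:MJ = 1:4 ⇒ M = (4/5, 0)
4. V is the centroid of triangle MNE ⇒ V = (32/45, 1/9)
5. Z is the midpoint of HJ ⇒ Z = (5/2, -2)
2·[PZV] = -4/45, 2·[JVN] = -1/9
[PZV]:[JVN] = -4/45:-1/9 = 4/5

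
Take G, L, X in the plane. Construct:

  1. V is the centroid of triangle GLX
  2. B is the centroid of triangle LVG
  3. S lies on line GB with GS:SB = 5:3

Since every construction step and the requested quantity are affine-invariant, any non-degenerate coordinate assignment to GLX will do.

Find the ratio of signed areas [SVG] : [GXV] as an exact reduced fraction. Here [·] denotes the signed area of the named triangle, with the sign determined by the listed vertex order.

[SVG]:[GXV] = -5/24

Assign G = (0, 0), L = (1, 0), X = (0, 1) — the answer is frame-independent, so this choice is without loss of generality.
1. V is the centroid of triangle GLX ⇒ V = (1/3, 1/3)
2. B is the centroid of triangle LVG ⇒ B = (4/9, 1/9)
3. S lies on line GB with GS:SB = 5:3 ⇒ S = (5/18, 5/72)
2·[SVG] = 5/72, 2·[GXV] = -1/3
[SVG]:[GXV] = 5/72:-1/3 = -5/24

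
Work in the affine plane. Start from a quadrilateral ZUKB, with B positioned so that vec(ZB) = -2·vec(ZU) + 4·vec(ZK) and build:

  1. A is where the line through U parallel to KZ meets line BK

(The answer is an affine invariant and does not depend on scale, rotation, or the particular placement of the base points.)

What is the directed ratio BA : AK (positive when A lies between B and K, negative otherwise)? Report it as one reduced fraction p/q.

Assign Z = (0, 0), U = (1, 0), K = (0, 1), B = (-2, 4) — the answer is frame-independent, so this choice is without loss of generality.
1. A is where the line through U parallel to KZ meets line BK ⇒ A = (1, -1/2)
A = B + t·(K−B) with t = 3/2, so BA:AK = t:(1−t) = 3/2:-1/2

BA:AK = -3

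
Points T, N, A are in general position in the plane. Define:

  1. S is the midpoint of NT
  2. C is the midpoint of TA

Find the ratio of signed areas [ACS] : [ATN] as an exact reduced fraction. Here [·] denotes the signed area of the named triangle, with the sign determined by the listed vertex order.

Choose coordinates T = (0, 0), N = (1, 0), A = (0, 1).
1. S is the midpoint of NT ⇒ S = (1/2, 0)
2. C is the midpoint of TA ⇒ C = (0, 1/2)
2·[ACS] = 1/4, 2·[ATN] = 1
[ACS]:[ATN] = 1/4:1 = 1/4

[ACS]:[ATN] = 1/4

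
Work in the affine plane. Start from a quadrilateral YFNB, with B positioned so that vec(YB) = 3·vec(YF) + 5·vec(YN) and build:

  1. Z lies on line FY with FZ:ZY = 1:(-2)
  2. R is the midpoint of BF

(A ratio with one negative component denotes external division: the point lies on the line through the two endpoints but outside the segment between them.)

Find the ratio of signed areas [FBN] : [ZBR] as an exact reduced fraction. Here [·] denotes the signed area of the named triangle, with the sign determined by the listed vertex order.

[FBN]:[ZBR] = 14/5

Work in coordinates with Y = (0, 0), F = (1, 0), N = (0, 1), B = (3, 5).
1. Z lies on line FY with FZ:ZY = 1:(-2) ⇒ Z = (2, 0)
2. R is the midpoint of BF ⇒ R = (2, 5/2)
2·[FBN] = 7, 2·[ZBR] = 5/2
[FBN]:[ZBR] = 7:5/2 = 14/5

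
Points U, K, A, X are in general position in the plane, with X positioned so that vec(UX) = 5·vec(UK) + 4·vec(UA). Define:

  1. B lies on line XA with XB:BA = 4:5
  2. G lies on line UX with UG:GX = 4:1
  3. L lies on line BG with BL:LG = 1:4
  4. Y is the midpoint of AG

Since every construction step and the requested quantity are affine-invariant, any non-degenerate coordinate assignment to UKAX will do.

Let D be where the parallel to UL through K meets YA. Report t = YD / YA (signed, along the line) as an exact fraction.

Set U = (0, 0), K = (1, 0), A = (0, 1), X = (5, 4); any affine frame gives the same invariant.
1. B lies on line XA with XB:BA = 4:5 ⇒ B = (25/9, 8/3)
2. G lies on line UX with UG:GX = 4:1 ⇒ G = (4, 16/5)
3. L lies on line BG with BL:LG = 1:4 ⇒ L = (136/45, 208/75)
4. Y is the midpoint of AG ⇒ Y = (2, 21/10)
through K parallel to UL: direction (136/45, 208/75); meets YA at D = (652/125, 2418/625)
D = Y + t·(A−Y) with t = -201/125

t = -201/125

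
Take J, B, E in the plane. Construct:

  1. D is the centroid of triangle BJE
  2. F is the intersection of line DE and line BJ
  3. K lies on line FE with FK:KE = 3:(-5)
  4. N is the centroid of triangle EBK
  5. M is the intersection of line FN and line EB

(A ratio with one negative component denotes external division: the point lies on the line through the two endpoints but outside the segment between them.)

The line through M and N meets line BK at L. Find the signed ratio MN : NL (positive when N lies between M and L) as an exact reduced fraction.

MN:NL = -4

Choose coordinates J = (0, 0), B = (1, 0), E = (0, 1).
1. D is the centroid of triangle BJE ⇒ D = (1/3, 1/3)
2. F is the intersection of line DE and line BJ ⇒ F = (1/2, 0)
3. K lies on line FE with FK:KE = 3:(-5) ⇒ K = (5/4, -3/2)
4. N is the centroid of triangle EBK ⇒ N = (3/4, -1/6)
5. M is the intersection of line FN and line EB ⇒ M = (2, -1)
line MN meets BK at L = (17/16, -3/8)
N = M + t·(L−M) with t = 4/3, so MN:NL = 4/3:-1/3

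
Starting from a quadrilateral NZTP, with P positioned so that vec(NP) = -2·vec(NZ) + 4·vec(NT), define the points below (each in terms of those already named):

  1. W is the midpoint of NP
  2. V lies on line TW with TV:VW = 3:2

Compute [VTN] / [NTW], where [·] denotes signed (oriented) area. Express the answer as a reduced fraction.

[VTN]:[NTW] = -3/5

Work in coordinates with N = (0, 0), Z = (1, 0), T = (0, 1), P = (-2, 4).
1. W is the midpoint of NP ⇒ W = (-1, 2)
2. V lies on line TW with TV:VW = 3:2 ⇒ V = (-3/5, 8/5)
2·[VTN] = -3/5, 2·[NTW] = 1
[VTN]:[NTW] = -3/5:1 = -3/5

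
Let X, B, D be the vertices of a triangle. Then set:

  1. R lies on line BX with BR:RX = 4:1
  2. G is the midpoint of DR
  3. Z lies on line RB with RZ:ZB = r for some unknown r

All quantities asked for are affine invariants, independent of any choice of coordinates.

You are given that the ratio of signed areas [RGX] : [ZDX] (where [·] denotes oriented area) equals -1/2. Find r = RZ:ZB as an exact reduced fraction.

Choose coordinates X = (0, 0), B = (1, 0), D = (0, 1).
1. R lies on line BX with BR:RX = 4:1 ⇒ R = (1/5, 0)
2. G is the midpoint of DR ⇒ G = (1/10, 1/2)
3. With RZ:ZB = r, write λ = r/(r+1) so Z = R + λ·(B−R); Z is affine-linear in λ
Every point depending on Z is an affine combination of Z and λ-independent points, so each such coordinate is linear in λ; the λ² term in each signed area is a multiple of (B−R)×(B−R) = 0, so 2·[RGX] and 2·[ZDX] are each linear in λ. Evaluating at λ=0 and λ=1:
  2·[RGX] = 1/10,   2·[ZDX] = 4/5·λ + 1/5
So [RGX]:[ZDX] = (1/10) / (4/5·λ + 1/5). Setting this equal to -1/2:
  1/10 = -1/2·(4/5·λ + 1/5)  ⇒  λ = -1/2
Then r = λ/(1−λ) = (-1/2)/(3/2) = -1/3. Check: with r = -1/3, Z = (-1/5, 0) and [RGX]:[ZDX] = -1/2 as required.

r = -1/3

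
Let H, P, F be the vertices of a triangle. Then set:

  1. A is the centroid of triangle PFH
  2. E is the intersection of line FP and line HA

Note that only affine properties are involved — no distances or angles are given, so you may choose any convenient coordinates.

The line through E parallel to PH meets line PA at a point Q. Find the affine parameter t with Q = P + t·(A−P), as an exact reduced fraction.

t = 3/2

Set H = (0, 0), P = (1, 0), F = (0, 1); any affine frame gives the same invariant.
1. A is the centroid of triangle PFH ⇒ A = (1/3, 1/3)
2. E is the intersection of line FP and line HA ⇒ E = (1/2, 1/2)
through E parallel to PH: direction (-1, 0); meets PA at Q = (0, 1/2)
Q = P + t·(A−P) with t = 3/2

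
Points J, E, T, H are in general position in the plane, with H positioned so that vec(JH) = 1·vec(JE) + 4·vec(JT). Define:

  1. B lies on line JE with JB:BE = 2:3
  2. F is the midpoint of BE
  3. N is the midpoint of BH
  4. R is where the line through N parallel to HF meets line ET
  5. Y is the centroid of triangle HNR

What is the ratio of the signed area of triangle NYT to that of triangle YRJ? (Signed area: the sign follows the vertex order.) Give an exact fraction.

[NYT]:[YRJ] = -8/199

Choose coordinates J = (0, 0), E = (1, 0), T = (0, 1), H = (1, 4).
1. B lies on line JE with JB:BE = 2:3 ⇒ B = (2/5, 0)
2. F is the midpoint of BE ⇒ F = (7/10, 0)
3. N is the midpoint of BH ⇒ N = (7/10, 2)
4. R is where the line through N parallel to HF meets line ET ⇒ R = (25/43, 18/43)
5. Y is the centroid of triangle HNR ⇒ Y = (327/430, 92/43)
2·[NYT] = 8/215, 2·[YRJ] = -199/215
[NYT]:[YRJ] = 8/215:-199/215 = -8/199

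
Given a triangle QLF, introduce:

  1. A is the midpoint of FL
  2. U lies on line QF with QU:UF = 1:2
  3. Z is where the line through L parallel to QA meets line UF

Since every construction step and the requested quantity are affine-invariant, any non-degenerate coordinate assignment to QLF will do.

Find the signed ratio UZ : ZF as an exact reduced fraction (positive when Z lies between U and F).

UZ:ZF = -2/3

Assign Q = (0, 0), L = (1, 0), F = (0, 1) — the answer is frame-independent, so this choice is without loss of generality.
1. A is the midpoint of FL ⇒ A = (1/2, 1/2)
2. U lies on line QF with QU:UF = 1:2 ⇒ U = (0, 1/3)
3. Z is where the line through L parallel to QA meets line UF ⇒ Z = (0, -1)
Z = U + t·(F−U) with t = -2, so UZ:ZF = t:(1−t) = -2:3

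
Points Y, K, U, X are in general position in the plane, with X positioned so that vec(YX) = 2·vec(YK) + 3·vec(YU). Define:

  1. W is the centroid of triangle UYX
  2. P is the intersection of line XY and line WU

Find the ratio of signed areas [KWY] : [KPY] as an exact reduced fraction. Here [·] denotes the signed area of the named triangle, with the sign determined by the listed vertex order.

[KWY]:[KPY] = 8/9

Work in coordinates with Y = (0, 0), K = (1, 0), U = (0, 1), X = (2, 3).
1. W is the centroid of triangle UYX ⇒ W = (2/3, 4/3)
2. P is the intersection of line XY and line WU ⇒ P = (1, 3/2)
2·[KWY] = 4/3, 2·[KPY] = 3/2
[KWY]:[KPY] = 4/3:3/2 = 8/9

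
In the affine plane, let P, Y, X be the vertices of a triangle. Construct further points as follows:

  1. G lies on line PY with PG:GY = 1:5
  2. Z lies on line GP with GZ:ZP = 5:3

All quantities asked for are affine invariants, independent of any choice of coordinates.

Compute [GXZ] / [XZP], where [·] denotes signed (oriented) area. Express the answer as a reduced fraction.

Set P = (0, 0), Y = (1, 0), X = (0, 1); any affine frame gives the same invariant.
1. G lies on line PY with PG:GY = 1:5 ⇒ G = (1/6, 0)
2. Z lies on line GP with GZ:ZP = 5:3 ⇒ Z = (1/16, 0)
2·[GXZ] = 5/48, 2·[XZP] = -1/16
[GXZ]:[XZP] = 5/48:-1/16 = -5/3

[GXZ]:[XZP] = -5/3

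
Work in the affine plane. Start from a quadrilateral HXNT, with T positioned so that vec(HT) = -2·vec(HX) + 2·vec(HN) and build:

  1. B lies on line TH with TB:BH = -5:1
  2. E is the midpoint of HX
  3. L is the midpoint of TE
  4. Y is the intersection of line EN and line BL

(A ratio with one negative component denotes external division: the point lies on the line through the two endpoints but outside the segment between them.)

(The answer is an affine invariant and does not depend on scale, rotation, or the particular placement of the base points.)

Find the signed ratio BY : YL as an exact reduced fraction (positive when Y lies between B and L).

BY:YL = -1/3

Choose coordinates H = (0, 0), X = (1, 0), N = (0, 1), T = (-2, 2).
1. B lies on line TH with TB:BH = -5:1 ⇒ B = (1/2, -1/2)
2. E is the midpoint of HX ⇒ E = (1/2, 0)
3. L is the midpoint of TE ⇒ L = (-3/4, 1)
4. Y is the intersection of line EN and line BL ⇒ Y = (9/8, -5/4)
Y = B + t·(L−B) with t = -1/2, so BY:YL = t:(1−t) = -1/2:3/2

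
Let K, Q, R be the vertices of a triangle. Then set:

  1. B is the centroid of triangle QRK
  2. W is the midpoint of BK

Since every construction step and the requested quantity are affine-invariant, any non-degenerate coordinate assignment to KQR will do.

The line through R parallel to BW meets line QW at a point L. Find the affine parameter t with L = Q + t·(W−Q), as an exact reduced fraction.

Choose coordinates K = (0, 0), Q = (1, 0), R = (0, 1).
1. B is the centroid of triangle QRK ⇒ B = (1/3, 1/3)
2. W is the midpoint of BK ⇒ W = (1/6, 1/6)
through R parallel to BW: direction (-1/6, -1/6); meets QW at L = (-2/3, 1/3)
L = Q + t·(W−Q) with t = 2

t = 2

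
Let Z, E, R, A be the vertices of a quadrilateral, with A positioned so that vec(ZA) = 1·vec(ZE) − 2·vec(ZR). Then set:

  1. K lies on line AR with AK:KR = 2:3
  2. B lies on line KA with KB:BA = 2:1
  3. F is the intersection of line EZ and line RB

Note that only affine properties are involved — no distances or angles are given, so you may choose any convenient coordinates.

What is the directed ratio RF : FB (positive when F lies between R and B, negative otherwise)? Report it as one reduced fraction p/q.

RF:FB = 5/8

Choose coordinates Z = (0, 0), E = (1, 0), R = (0, 1), A = (1, -2).
1. K lies on line AR with AK:KR = 2:3 ⇒ K = (3/5, -4/5)
2. B lies on line KA with KB:BA = 2:1 ⇒ B = (13/15, -8/5)
3. F is the intersection of line EZ and line RB ⇒ F = (1/3, 0)
F = R + t·(B−R) with t = 5/13, so RF:FB = t:(1−t) = 5/13:8/13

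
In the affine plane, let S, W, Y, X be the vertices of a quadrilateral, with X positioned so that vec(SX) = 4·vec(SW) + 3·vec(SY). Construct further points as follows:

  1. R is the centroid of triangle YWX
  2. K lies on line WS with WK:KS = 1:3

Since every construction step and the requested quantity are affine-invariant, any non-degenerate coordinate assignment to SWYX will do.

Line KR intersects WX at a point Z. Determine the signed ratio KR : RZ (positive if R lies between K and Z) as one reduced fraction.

Work in coordinates with S = (0, 0), W = (1, 0), Y = (0, 1), X = (4, 3).
1. R is the centroid of triangle YWX ⇒ R = (5/3, 4/3)
2. K lies on line WS with WK:KS = 1:3 ⇒ K = (3/4, 0)
line KR meets WX at Z = (1/5, -4/5)
R = K + t·(Z−K) with t = -5/3, so KR:RZ = -5/3:8/3

KR:RZ = -5/8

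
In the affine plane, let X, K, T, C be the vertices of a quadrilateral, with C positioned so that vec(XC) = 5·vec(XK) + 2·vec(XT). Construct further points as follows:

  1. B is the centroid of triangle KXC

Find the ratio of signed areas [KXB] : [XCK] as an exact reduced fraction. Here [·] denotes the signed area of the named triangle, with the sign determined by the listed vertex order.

Assign X = (0, 0), K = (1, 0), T = (0, 1), C = (5, 2) — the answer is frame-independent, so this choice is without loss of generality.
1. B is the centroid of triangle KXC ⇒ B = (2, 2/3)
2·[KXB] = -2/3, 2·[XCK] = -2
[KXB]:[XCK] = -2/3:-2 = 1/3

[KXB]:[XCK] = 1/3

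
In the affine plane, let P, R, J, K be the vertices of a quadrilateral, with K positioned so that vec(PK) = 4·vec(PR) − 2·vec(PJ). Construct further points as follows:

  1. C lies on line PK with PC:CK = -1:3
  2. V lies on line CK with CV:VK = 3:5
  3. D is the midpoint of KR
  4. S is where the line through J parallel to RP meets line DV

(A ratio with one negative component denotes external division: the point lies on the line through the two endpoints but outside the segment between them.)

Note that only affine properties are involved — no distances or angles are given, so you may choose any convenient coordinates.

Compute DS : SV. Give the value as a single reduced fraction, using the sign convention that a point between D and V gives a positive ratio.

Assign P = (0, 0), R = (1, 0), J = (0, 1), K = (4, -2) — the answer is frame-independent, so this choice is without loss of generality.
1. C lies on line PK with PC:CK = -1:3 ⇒ C = (-2, 1)
2. V lies on line CK with CV:VK = 3:5 ⇒ V = (1/4, -1/8)
3. D is the midpoint of KR ⇒ D = (5/2, -1)
4. S is where the line through J parallel to RP meets line DV ⇒ S = (-37/14, 1)
S = D + t·(V−D) with t = 16/7, so DS:SV = t:(1−t) = 16/7:-9/7

DS:SV = -16/9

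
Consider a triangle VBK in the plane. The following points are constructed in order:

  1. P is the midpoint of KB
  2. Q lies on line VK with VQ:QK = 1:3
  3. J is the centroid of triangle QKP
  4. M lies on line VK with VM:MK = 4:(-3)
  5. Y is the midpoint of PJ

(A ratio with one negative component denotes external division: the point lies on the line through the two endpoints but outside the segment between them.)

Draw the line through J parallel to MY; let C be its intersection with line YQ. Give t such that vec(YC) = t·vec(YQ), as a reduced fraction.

t = 9/20

Choose coordinates V = (0, 0), B = (1, 0), K = (0, 1).
1. P is the midpoint of KB ⇒ P = (1/2, 1/2)
2. Q lies on line VK with VQ:QK = 1:3 ⇒ Q = (0, 1/4)
3. J is the centroid of triangle QKP ⇒ J = (1/6, 7/12)
4. M lies on line VK with VM:MK = 4:(-3) ⇒ M = (0, 4)
5. Y is the midpoint of PJ ⇒ Y = (1/3, 13/24)
through J parallel to MY: direction (1/3, -83/24); meets YQ at C = (11/60, 197/480)
C = Y + t·(Q−Y) with t = 9/20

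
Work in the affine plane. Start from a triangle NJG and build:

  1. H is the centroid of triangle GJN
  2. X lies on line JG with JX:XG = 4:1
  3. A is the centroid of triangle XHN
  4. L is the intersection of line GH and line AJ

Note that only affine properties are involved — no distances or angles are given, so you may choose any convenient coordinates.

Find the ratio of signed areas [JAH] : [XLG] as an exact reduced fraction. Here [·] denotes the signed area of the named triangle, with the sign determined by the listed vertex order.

Work in coordinates with N = (0, 0), J = (1, 0), G = (0, 1).
1. H is the centroid of triangle GJN ⇒ H = (1/3, 1/3)
2. X lies on line JG with JX:XG = 4:1 ⇒ X = (1/5, 4/5)
3. A is the centroid of triangle XHN ⇒ A = (8/45, 17/45)
4. L is the intersection of line GH and line AJ ⇒ L = (20/57, 17/57)
2·[JAH] = -1/45, 2·[XLG] = -4/57
[JAH]:[XLG] = -1/45:-4/57 = 19/60

[JAH]:[XLG] = 19/60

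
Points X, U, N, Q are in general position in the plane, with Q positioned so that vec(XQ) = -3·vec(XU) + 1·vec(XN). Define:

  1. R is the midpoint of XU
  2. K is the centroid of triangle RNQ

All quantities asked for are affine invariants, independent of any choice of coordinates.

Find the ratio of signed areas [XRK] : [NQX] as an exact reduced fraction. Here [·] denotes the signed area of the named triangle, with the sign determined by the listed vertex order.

Work in coordinates with X = (0, 0), U = (1, 0), N = (0, 1), Q = (-3, 1).
1. R is the midpoint of XU ⇒ R = (1/2, 0)
2. K is the centroid of triangle RNQ ⇒ K = (-5/6, 2/3)
2·[XRK] = 1/3, 2·[NQX] = 3
[XRK]:[NQX] = 1/3:3 = 1/9

[XRK]:[NQX] = 1/9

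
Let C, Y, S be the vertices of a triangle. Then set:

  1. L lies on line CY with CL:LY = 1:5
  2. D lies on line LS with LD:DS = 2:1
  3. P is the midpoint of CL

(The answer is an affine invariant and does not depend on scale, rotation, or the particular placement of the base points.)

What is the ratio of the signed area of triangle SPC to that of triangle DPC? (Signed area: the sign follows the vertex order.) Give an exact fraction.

Choose coordinates C = (0, 0), Y = (1, 0), S = (0, 1).
1. L lies on line CY with CL:LY = 1:5 ⇒ L = (1/6, 0)
2. D lies on line LS with LD:DS = 2:1 ⇒ D = (1/18, 2/3)
3. P is the midpoint of CL ⇒ P = (1/12, 0)
2·[SPC] = -1/12, 2·[DPC] = -1/18
[SPC]:[DPC] = -1/12:-1/18 = 3/2

[SPC]:[DPC] = 3/2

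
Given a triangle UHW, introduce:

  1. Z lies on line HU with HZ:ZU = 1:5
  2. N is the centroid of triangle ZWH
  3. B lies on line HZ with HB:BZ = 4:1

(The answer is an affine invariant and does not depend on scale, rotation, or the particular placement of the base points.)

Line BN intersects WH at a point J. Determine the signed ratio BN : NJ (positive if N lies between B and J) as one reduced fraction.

Choose coordinates U = (0, 0), H = (1, 0), W = (0, 1).
1. Z lies on line HU with HZ:ZU = 1:5 ⇒ Z = (5/6, 0)
2. N is the centroid of triangle ZWH ⇒ N = (11/18, 1/3)
3. B lies on line HZ with HB:BZ = 4:1 ⇒ B = (13/15, 0)
line BN meets WH at J = (3/7, 4/7)
N = B + t·(J−B) with t = 7/12, so BN:NJ = 7/12:5/12

BN:NJ = 7/5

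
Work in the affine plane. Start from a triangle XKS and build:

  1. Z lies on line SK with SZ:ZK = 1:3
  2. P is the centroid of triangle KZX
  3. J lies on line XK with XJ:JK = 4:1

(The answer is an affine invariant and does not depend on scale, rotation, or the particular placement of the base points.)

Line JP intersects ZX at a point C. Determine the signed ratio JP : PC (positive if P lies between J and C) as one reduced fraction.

JP:PC = 7/5

Choose coordinates X = (0, 0), K = (1, 0), S = (0, 1).
1. Z lies on line SK with SZ:ZK = 1:3 ⇒ Z = (1/4, 3/4)
2. P is the centroid of triangle KZX ⇒ P = (5/12, 1/4)
3. J lies on line XK with XJ:JK = 4:1 ⇒ J = (4/5, 0)
line JP meets ZX at C = (1/7, 3/7)
P = J + t·(C−J) with t = 7/12, so JP:PC = 7/12:5/12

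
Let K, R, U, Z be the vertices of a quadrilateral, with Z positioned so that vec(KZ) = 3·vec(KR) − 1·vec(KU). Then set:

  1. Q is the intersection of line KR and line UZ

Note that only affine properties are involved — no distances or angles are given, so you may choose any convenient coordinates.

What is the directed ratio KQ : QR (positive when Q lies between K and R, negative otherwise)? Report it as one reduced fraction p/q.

KQ:QR = -3

Work in coordinates with K = (0, 0), R = (1, 0), U = (0, 1), Z = (3, -1).
1. Q is the intersection of line KR and line UZ ⇒ Q = (3/2, 0)
Q = K + t·(R−K) with t = 3/2, so KQ:QR = t:(1−t) = 3/2:-1/2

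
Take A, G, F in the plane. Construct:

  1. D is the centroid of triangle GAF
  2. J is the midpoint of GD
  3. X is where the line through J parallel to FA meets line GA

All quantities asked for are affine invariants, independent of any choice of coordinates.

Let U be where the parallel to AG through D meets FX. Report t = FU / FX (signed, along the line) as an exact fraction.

Assign A = (0, 0), G = (1, 0), F = (0, 1) — the answer is frame-independent, so this choice is without loss of generality.
1. D is the centroid of triangle GAF ⇒ D = (1/3, 1/3)
2. J is the midpoint of GD ⇒ J = (2/3, 1/6)
3. X is where the line through J parallel to FA meets line GA ⇒ X = (2/3, 0)
through D parallel to AG: direction (1, 0); meets FX at U = (4/9, 1/3)
U = F + t·(X−F) with t = 2/3

t = 2/3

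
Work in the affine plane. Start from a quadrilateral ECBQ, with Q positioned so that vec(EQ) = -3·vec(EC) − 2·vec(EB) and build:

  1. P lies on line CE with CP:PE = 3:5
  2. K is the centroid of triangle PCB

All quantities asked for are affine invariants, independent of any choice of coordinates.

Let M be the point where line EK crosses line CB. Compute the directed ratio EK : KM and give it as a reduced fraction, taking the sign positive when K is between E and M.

EK:KM = 7

Work in coordinates with E = (0, 0), C = (1, 0), B = (0, 1), Q = (-3, -2).
1. P lies on line CE with CP:PE = 3:5 ⇒ P = (5/8, 0)
2. K is the centroid of triangle PCB ⇒ K = (13/24, 1/3)
line EK meets CB at M = (13/21, 8/21)
K = E + t·(M−E) with t = 7/8, so EK:KM = 7/8:1/8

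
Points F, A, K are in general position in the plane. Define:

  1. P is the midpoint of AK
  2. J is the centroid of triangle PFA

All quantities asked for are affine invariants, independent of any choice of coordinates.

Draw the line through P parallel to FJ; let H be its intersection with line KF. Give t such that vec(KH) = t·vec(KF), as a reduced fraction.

t = 2/3

Work in coordinates with F = (0, 0), A = (1, 0), K = (0, 1).
1. P is the midpoint of AK ⇒ P = (1/2, 1/2)
2. J is the centroid of triangle PFA ⇒ J = (1/2, 1/6)
through P parallel to FJ: direction (1/2, 1/6); meets KF at H = (0, 1/3)
H = K + t·(F−K) with t = 2/3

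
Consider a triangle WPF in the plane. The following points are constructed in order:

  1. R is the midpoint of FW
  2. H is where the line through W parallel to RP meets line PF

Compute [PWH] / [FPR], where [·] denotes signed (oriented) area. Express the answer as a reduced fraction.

[PWH]:[FPR] = -2

Assign W = (0, 0), P = (1, 0), F = (0, 1) — the answer is frame-independent, so this choice is without loss of generality.
1. R is the midpoint of FW ⇒ R = (0, 1/2)
2. H is where the line through W parallel to RP meets line PF ⇒ H = (2, -1)
2·[PWH] = 1, 2·[FPR] = -1/2
[PWH]:[FPR] = 1:-1/2 = -2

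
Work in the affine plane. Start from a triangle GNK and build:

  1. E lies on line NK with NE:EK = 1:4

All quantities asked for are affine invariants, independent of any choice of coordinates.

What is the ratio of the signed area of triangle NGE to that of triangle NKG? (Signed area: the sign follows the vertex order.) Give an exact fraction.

[NGE]:[NKG] = -1/5

Assign G = (0, 0), N = (1, 0), K = (0, 1) — the answer is frame-independent, so this choice is without loss of generality.
1. E lies on line NK with NE:EK = 1:4 ⇒ E = (4/5, 1/5)
2·[NGE] = -1/5, 2·[NKG] = 1
[NGE]:[NKG] = -1/5:1 = -1/5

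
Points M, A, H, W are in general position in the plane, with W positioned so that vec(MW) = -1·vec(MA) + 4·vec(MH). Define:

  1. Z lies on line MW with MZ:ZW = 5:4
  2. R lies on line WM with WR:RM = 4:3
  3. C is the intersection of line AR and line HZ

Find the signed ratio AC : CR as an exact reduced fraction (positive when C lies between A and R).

Choose coordinates M = (0, 0), A = (1, 0), H = (0, 1), W = (-1, 4).
1. Z lies on line MW with MZ:ZW = 5:4 ⇒ Z = (-5/9, 20/9)
2. R lies on line WM with WR:RM = 4:3 ⇒ R = (-3/7, 12/7)
3. C is the intersection of line AR and line HZ ⇒ C = (-1/5, 36/25)
C = A + t·(R−A) with t = 21/25, so AC:CR = t:(1−t) = 21/25:4/25

AC:CR = 21/4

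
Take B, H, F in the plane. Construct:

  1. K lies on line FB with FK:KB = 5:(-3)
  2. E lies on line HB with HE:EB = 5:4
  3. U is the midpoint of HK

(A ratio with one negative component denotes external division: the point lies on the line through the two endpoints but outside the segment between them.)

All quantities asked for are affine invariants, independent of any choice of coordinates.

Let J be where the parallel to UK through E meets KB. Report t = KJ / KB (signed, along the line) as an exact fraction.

t = 5/9

Set B = (0, 0), H = (1, 0), F = (0, 1); any affine frame gives the same invariant.
1. K lies on line FB with FK:KB = 5:(-3) ⇒ K = (0, -3/2)
2. E lies on line HB with HE:EB = 5:4 ⇒ E = (4/9, 0)
3. U is the midpoint of HK ⇒ U = (1/2, -3/4)
through E parallel to UK: direction (-1/2, -3/4); meets KB at J = (0, -2/3)
J = K + t·(B−K) with t = 5/9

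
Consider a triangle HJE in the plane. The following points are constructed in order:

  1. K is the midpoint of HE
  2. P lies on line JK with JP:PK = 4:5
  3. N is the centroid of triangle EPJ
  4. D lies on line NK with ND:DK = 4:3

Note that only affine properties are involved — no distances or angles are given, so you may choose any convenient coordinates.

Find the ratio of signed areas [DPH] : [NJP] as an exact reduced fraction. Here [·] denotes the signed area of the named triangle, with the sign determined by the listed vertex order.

[DPH]:[NJP] = 39/14

Set H = (0, 0), J = (1, 0), E = (0, 1); any affine frame gives the same invariant.
1. K is the midpoint of HE ⇒ K = (0, 1/2)
2. P lies on line JK with JP:PK = 4:5 ⇒ P = (5/9, 2/9)
3. N is the centroid of triangle EPJ ⇒ N = (14/27, 11/27)
4. D lies on line NK with ND:DK = 4:3 ⇒ D = (2/9, 29/63)
2·[DPH] = -13/63, 2·[NJP] = -2/27
[DPH]:[NJP] = -13/63:-2/27 = 39/14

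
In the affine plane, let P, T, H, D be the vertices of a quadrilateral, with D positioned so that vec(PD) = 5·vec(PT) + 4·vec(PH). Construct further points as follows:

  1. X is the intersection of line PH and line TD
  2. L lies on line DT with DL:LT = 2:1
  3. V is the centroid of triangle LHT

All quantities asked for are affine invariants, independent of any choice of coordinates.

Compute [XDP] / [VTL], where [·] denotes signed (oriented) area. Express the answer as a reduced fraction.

[XDP]:[VTL] = 45/8

Work in coordinates with P = (0, 0), T = (1, 0), H = (0, 1), D = (5, 4).
1. X is the intersection of line PH and line TD ⇒ X = (0, -1)
2. L lies on line DT with DL:LT = 2:1 ⇒ L = (7/3, 4/3)
3. V is the centroid of triangle LHT ⇒ V = (10/9, 7/9)
2·[XDP] = 5, 2·[VTL] = 8/9
[XDP]:[VTL] = 5:8/9 = 45/8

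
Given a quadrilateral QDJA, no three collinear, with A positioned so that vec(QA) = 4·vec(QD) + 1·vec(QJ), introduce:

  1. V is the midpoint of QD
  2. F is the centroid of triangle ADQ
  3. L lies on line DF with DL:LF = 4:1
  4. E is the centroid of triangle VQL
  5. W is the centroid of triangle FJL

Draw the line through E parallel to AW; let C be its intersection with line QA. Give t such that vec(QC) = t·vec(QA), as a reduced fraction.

Set Q = (0, 0), D = (1, 0), J = (0, 1), A = (4, 1); any affine frame gives the same invariant.
1. V is the midpoint of QD ⇒ V = (1/2, 0)
2. F is the centroid of triangle ADQ ⇒ F = (5/3, 1/3)
3. L lies on line DF with DL:LF = 4:1 ⇒ L = (23/15, 4/15)
4. E is the centroid of triangle VQL ⇒ E = (61/90, 4/45)
5. W is the centroid of triangle FJL ⇒ W = (16/15, 8/15)
through E parallel to AW: direction (-44/15, -7/15); meets QA at C = (-5/24, -5/96)
C = Q + t·(A−Q) with t = -5/96

t = -5/96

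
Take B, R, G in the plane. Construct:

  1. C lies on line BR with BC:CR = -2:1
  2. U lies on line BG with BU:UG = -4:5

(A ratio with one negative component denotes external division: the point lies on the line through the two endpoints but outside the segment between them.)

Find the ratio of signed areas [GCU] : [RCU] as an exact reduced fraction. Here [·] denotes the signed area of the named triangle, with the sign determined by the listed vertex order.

Work in coordinates with B = (0, 0), R = (1, 0), G = (0, 1).
1. C lies on line BR with BC:CR = -2:1 ⇒ C = (2, 0)
2. U lies on line BG with BU:UG = -4:5 ⇒ U = (0, -4)
2·[GCU] = -10, 2·[RCU] = -4
[GCU]:[RCU] = -10:-4 = 5/2

[GCU]:[RCU] = 5/2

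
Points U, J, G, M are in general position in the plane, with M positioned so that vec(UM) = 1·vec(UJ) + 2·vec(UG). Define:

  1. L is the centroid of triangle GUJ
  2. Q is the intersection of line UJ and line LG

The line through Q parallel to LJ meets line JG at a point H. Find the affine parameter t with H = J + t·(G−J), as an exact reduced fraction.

t = -1/2

Assign U = (0, 0), J = (1, 0), G = (0, 1), M = (1, 2) — the answer is frame-independent, so this choice is without loss of generality.
1. L is the centroid of triangle GUJ ⇒ L = (1/3, 1/3)
2. Q is the intersection of line UJ and line LG ⇒ Q = (1/2, 0)
through Q parallel to LJ: direction (2/3, -1/3); meets JG at H = (3/2, -1/2)
H = J + t·(G−J) with t = -1/2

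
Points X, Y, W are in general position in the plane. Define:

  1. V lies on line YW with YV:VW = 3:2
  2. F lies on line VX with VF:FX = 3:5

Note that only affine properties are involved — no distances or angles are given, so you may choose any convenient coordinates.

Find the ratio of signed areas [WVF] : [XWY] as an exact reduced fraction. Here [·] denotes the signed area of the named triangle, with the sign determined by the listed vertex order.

[WVF]:[XWY] = 3/20

Choose coordinates X = (0, 0), Y = (1, 0), W = (0, 1).
1. V lies on line YW with YV:VW = 3:2 ⇒ V = (2/5, 3/5)
2. F lies on line VX with VF:FX = 3:5 ⇒ F = (1/4, 3/8)
2·[WVF] = -3/20, 2·[XWY] = -1
[WVF]:[XWY] = -3/20:-1 = 3/20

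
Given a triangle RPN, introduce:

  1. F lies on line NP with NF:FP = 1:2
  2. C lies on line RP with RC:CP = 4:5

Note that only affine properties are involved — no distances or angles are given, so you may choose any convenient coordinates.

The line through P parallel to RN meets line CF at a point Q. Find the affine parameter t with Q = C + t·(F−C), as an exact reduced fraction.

Work in coordinates with R = (0, 0), P = (1, 0), N = (0, 1).
1. F lies on line NP with NF:FP = 1:2 ⇒ F = (1/3, 2/3)
2. C lies on line RP with RC:CP = 4:5 ⇒ C = (4/9, 0)
through P parallel to RN: direction (0, 1); meets CF at Q = (1, -10/3)
Q = C + t·(F−C) with t = -5

t = -5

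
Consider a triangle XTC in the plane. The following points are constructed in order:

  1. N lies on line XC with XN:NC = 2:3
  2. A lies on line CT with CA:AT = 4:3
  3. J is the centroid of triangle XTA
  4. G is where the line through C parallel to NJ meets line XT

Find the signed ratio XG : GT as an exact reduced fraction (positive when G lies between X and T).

XG:GT = -55/28

Assign X = (0, 0), T = (1, 0), C = (0, 1) — the answer is frame-independent, so this choice is without loss of generality.
1. N lies on line XC with XN:NC = 2:3 ⇒ N = (0, 2/5)
2. A lies on line CT with CA:AT = 4:3 ⇒ A = (4/7, 3/7)
3. J is the centroid of triangle XTA ⇒ J = (11/21, 1/7)
4. G is where the line through C parallel to NJ meets line XT ⇒ G = (55/27, 0)
G = X + t·(T−X) with t = 55/27, so XG:GT = t:(1−t) = 55/27:-28/27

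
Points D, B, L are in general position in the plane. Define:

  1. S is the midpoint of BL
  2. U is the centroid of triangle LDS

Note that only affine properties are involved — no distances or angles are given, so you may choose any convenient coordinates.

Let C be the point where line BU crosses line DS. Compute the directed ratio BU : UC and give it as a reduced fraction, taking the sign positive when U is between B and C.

Choose coordinates D = (0, 0), B = (1, 0), L = (0, 1).
1. S is the midpoint of BL ⇒ S = (1/2, 1/2)
2. U is the centroid of triangle LDS ⇒ U = (1/6, 1/2)
line BU meets DS at C = (3/8, 3/8)
U = B + t·(C−B) with t = 4/3, so BU:UC = 4/3:-1/3

BU:UC = -4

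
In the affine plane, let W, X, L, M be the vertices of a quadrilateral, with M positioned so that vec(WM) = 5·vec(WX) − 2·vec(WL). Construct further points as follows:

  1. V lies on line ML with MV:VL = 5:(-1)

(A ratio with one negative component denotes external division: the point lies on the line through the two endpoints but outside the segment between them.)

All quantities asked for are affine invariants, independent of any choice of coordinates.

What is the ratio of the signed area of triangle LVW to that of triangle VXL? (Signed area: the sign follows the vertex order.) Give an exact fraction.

Assign W = (0, 0), X = (1, 0), L = (0, 1), M = (5, -2) — the answer is frame-independent, so this choice is without loss of generality.
1. V lies on line ML with MV:VL = 5:(-1) ⇒ V = (-5/4, 7/4)
2·[LVW] = 5/4, 2·[VXL] = 1/2
[LVW]:[VXL] = 5/4:1/2 = 5/2

[LVW]:[VXL] = 5/2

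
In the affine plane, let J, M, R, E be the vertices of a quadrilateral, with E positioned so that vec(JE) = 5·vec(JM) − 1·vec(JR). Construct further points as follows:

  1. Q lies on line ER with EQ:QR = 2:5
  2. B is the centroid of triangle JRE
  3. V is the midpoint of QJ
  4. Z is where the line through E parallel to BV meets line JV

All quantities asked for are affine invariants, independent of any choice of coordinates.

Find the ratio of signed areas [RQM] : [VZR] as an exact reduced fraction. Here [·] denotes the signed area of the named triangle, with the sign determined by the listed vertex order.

Work in coordinates with J = (0, 0), M = (1, 0), R = (0, 1), E = (5, -1).
1. Q lies on line ER with EQ:QR = 2:5 ⇒ Q = (25/7, -3/7)
2. B is the centroid of triangle JRE ⇒ B = (5/3, 0)
3. V is the midpoint of QJ ⇒ V = (25/14, -3/14)
4. Z is where the line through E parallel to BV meets line JV ⇒ Z = (100/21, -4/7)
2·[RQM] = -15/7, 2·[VZR] = 125/42
[RQM]:[VZR] = -15/7:125/42 = -18/25

[RQM]:[VZR] = -18/25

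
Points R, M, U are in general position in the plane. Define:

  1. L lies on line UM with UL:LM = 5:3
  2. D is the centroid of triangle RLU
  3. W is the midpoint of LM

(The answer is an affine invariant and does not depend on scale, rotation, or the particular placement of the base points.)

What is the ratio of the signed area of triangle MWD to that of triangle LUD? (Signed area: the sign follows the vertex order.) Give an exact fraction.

Set R = (0, 0), M = (1, 0), U = (0, 1); any affine frame gives the same invariant.
1. L lies on line UM with UL:LM = 5:3 ⇒ L = (5/8, 3/8)
2. D is the centroid of triangle RLU ⇒ D = (5/24, 11/24)
3. W is the midpoint of LM ⇒ W = (13/16, 3/16)
2·[MWD] = 1/16, 2·[LUD] = 5/24
[MWD]:[LUD] = 1/16:5/24 = 3/10

[MWD]:[LUD] = 3/10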